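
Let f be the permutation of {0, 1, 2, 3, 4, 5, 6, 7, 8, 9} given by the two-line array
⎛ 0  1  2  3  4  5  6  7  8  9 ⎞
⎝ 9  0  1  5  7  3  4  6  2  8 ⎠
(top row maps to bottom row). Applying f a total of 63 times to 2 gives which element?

9

Tracing 2 → 1 → … returns to 2 after 5 steps, so 2 lies in a 5-cycle (0, 9, 8, 2, 1).
Since the cycle has length 5, f^63 acts on it the same as f^3 (63 mod 5 = 3).
Stepping 3 places around the cycle: 2 → 1 → 0 → 9.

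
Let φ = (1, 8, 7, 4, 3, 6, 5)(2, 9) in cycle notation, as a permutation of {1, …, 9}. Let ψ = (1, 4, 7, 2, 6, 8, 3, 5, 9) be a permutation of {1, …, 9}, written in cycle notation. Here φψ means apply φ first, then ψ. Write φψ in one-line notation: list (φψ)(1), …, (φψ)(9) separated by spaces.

3 1 8 5 4 9 7 2 6

(φψ)(x) = ψ(φ(x)). Computing each image: ψ(φ(1)) = ψ(8) = 3, ψ(φ(2)) = ψ(9) = 1, ψ(φ(3)) = ψ(6) = 8, ψ(φ(4)) = ψ(3) = 5, ψ(φ(5)) = ψ(1) = 4, ψ(φ(6)) = ψ(5) = 9, ψ(φ(7)) = ψ(4) = 7, ψ(φ(8)) = ψ(7) = 2, ψ(φ(9)) = ψ(2) = 6.
Hence φψ = [3 1 8 5 4 9 7 2 6].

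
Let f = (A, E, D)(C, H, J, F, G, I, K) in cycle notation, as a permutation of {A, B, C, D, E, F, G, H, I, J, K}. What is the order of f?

The disjoint cycles have lengths 7, 3, 1.
The order is lcm(7, 3) = 21.

21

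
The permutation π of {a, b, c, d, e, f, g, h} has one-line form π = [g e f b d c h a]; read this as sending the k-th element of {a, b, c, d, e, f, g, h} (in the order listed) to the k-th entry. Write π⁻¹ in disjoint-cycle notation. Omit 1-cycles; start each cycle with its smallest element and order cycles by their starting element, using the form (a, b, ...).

(a, h, g)(b, d, e)(c, f)

First write π in disjoint cycles: (a, g, h)(b, e, d)(c, f).
The inverse reverses every cycle; in canonical form, π⁻¹ = (a, h, g)(b, d, e)(c, f).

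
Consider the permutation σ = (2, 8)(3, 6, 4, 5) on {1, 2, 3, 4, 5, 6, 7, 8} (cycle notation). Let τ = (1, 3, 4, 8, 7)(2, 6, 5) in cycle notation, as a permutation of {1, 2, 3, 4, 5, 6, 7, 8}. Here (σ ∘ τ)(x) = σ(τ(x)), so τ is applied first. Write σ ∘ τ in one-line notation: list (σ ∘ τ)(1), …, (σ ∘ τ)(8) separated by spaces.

6 4 5 2 8 3 1 7

Chase each element through τ then σ: 1 → 3 → 6; 2 → 6 → 4; 3 → 4 → 5; 4 → 8 → 2; 5 → 2 → 8; 6 → 5 → 3; 7 → 1 → 1; 8 → 7 → 7.
Collecting the images, σ ∘ τ = [6 4 5 2 8 3 1 7].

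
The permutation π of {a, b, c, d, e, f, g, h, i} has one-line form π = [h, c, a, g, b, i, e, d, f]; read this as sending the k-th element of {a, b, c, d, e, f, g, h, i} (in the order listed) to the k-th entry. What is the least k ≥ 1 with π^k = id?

The disjoint-cycle form of π has cycle lengths 7, 2.
The order is lcm(7, 2) = 14.

14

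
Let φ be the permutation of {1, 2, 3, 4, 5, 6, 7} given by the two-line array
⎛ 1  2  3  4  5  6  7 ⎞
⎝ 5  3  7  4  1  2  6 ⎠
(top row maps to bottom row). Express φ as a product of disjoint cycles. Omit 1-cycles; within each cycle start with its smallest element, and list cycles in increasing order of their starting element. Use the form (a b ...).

(1 5)(2 3 7 6)

From 1: 1 → 5 → 1, closing the cycle (1 5).
Repeating from the next unused element and collecting all non-trivial cycles gives (1 5)(2 3 7 6).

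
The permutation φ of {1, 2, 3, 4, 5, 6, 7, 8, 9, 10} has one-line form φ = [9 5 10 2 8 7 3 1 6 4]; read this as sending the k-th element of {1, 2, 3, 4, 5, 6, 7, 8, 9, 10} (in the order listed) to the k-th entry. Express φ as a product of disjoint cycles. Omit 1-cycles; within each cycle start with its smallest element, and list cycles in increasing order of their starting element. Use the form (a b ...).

(1 9 6 7 3 10 4 2 5 8)

Iterating φ from 1 gives 1 → 9 → 6 → 7 → 3 → 10 → 4 → 2 → 5 → 8 → 1; that is the 10-cycle (1 9 6 7 3 10 4 2 5 8).
Repeating from the next unused element and collecting all non-trivial cycles gives (1 9 6 7 3 10 4 2 5 8).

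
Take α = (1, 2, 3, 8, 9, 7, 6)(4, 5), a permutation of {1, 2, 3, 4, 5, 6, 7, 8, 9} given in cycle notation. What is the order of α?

14

The cycle type of α is (7, 2).
The order is lcm(7, 2) = 14.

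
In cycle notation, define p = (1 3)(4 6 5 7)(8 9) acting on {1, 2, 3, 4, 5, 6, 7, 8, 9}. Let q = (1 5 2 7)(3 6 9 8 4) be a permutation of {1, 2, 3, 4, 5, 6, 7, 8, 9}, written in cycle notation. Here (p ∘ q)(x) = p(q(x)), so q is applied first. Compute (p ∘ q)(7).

3

First apply q: q(7) = 1, then p(1) = 3. Thus (p ∘ q)(7) = 3.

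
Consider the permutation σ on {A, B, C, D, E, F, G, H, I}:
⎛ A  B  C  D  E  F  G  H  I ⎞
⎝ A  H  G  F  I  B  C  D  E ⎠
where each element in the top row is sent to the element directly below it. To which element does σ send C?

G

The entry below C in the array is G, so σ(C) = G.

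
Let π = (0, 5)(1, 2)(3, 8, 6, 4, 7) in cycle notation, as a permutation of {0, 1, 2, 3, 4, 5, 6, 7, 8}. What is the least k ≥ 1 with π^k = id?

The cycle type of π is (5, 2, 2).
The order of π is the least common multiple of its cycle lengths: lcm(5, 2, 2) = 10.

10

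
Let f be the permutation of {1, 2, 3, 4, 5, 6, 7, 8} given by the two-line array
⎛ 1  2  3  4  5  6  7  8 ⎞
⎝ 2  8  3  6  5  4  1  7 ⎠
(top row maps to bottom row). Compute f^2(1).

8

Tracing 1 → 2 → … returns to 1 after 4 steps, so 1 lies in a 4-cycle (1, 2, 8, 7).
Stepping 2 places around the cycle: 1 → 2 → 8.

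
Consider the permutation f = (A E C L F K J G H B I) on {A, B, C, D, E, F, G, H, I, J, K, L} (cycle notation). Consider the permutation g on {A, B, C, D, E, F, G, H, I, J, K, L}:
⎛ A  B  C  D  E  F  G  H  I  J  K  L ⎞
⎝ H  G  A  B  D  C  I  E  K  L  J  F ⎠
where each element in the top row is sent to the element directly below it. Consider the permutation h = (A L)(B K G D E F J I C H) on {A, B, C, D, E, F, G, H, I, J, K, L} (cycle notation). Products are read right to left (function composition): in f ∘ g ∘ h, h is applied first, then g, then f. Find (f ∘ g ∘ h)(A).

Apply the permutations in order: h(A) = L, then g(L) = F, then f(F) = K. So (f ∘ g ∘ h)(A) = K.

K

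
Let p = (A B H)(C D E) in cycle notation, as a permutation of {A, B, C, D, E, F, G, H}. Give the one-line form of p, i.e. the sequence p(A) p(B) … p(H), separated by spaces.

Reading each image from the cycles: A→B, B→H, C→D, D→E, E→C, F→F, G→G, H→A.
Listing these in domain order gives B H D E C F G A.

B H D E C F G A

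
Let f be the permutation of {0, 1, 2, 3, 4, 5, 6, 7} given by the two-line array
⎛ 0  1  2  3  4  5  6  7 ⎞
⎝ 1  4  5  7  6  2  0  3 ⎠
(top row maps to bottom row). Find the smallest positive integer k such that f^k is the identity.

The disjoint-cycle form of f has cycle lengths 4, 2, 2.
The order of f is the least common multiple of its cycle lengths: lcm(4, 2, 2) = 4.

4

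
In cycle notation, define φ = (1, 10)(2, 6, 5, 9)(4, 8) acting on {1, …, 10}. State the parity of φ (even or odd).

odd

The cycle lengths are 4, 2, 2, 1, 1.
A cycle of length ℓ contributes ℓ−1 transpositions, so φ is a product of 3 + 1 + 1 = 5 transpositions — odd.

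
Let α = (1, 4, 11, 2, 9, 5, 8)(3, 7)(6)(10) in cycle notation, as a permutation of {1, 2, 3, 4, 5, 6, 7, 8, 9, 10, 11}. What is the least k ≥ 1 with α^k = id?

The disjoint cycles have lengths 7, 2, 1, 1.
The order of α is the least common multiple of its cycle lengths: lcm(7, 2) = 14.

14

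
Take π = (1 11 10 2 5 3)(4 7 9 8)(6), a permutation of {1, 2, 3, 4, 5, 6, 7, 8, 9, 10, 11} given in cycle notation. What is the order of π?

12

The disjoint cycles have lengths 6, 4, 1.
Since disjoint cycles commute, ord(π) = lcm(6, 4) = 12.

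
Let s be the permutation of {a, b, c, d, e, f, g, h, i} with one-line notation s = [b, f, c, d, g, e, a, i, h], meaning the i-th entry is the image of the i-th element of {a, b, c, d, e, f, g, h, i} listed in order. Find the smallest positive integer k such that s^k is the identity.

The disjoint-cycle form of s has cycle lengths 5, 2, 1, 1.
Since disjoint cycles commute, ord(s) = lcm(5, 2) = 10.

10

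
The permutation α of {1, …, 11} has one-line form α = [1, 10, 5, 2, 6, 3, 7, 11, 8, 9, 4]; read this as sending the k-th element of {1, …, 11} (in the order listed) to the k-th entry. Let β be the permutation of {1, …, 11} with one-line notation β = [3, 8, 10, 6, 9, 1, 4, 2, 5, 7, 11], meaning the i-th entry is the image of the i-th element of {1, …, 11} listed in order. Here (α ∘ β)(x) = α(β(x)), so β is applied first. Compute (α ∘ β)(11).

4

First apply β: β(11) = 11, then α(11) = 4. Thus (α ∘ β)(11) = 4.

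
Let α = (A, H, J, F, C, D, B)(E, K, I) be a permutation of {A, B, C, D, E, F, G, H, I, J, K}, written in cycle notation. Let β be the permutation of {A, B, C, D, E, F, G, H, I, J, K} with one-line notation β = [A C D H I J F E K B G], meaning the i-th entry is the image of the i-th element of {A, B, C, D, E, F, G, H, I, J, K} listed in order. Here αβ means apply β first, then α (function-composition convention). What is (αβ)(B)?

β(B) = C, then α(C) = D; composing gives (αβ)(B) = D.

D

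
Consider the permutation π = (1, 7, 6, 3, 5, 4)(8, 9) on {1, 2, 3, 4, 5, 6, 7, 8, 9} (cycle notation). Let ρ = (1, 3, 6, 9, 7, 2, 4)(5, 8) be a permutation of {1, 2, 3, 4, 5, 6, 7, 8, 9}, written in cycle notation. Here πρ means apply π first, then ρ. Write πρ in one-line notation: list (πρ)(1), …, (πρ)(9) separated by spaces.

2 4 8 3 1 6 9 7 5

For each element, apply π then ρ: 1 → 7 → 2; 2 → 2 → 4; 3 → 5 → 8; 4 → 1 → 3; 5 → 4 → 1; 6 → 3 → 6; 7 → 6 → 9; 8 → 9 → 7; 9 → 8 → 5.
Collecting the images, πρ = [2 4 8 3 1 6 9 7 5].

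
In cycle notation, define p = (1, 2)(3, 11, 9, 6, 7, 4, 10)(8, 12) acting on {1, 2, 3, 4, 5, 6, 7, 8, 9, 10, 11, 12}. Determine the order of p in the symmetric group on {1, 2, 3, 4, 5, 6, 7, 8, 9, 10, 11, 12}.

The disjoint cycles have lengths 7, 2, 2, 1.
The order of p is the least common multiple of its cycle lengths: lcm(7, 2, 2) = 14.

14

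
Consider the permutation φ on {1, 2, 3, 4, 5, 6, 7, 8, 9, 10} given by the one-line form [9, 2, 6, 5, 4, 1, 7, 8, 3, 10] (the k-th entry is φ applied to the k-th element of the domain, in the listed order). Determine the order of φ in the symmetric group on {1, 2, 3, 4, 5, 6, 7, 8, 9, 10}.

The disjoint-cycle form of φ has cycle lengths 4, 2, 1, 1, 1, 1.
The order of φ is the least common multiple of its cycle lengths: lcm(4, 2) = 4.

4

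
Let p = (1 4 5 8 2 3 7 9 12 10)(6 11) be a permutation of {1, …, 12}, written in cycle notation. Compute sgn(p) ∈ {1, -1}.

1

The cycle lengths are 10, 2.
A cycle of length ℓ contributes ℓ−1 transpositions, so p is a product of 9 + 1 = 10 transpositions — even.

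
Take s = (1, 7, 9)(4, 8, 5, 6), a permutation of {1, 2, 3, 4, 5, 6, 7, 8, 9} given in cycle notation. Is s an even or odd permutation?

odd

The cycle lengths are 4, 3, 1, 1.
A cycle of length ℓ contributes ℓ−1 transpositions, so s is a product of 3 + 2 = 5 transpositions — odd.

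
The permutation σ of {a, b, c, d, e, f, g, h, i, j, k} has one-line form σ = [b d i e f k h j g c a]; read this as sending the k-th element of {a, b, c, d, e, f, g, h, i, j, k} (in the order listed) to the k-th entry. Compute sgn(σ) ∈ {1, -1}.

-1

In disjoint-cycle form the cycle lengths are 6, 5.
A cycle of length ℓ contributes ℓ−1 transpositions, so σ is a product of 5 + 4 = 9 transpositions — odd.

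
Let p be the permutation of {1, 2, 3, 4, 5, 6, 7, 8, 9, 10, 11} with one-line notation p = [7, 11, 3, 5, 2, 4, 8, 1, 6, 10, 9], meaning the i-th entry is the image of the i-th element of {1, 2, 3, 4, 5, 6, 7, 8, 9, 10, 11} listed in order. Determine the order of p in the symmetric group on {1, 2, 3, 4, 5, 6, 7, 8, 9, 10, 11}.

The disjoint-cycle form of p has cycle lengths 6, 3, 1, 1.
The order of p is the least common multiple of its cycle lengths: lcm(6, 3) = 6.

6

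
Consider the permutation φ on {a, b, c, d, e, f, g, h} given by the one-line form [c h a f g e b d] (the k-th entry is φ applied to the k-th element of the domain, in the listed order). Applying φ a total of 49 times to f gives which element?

e

Tracing f → e → … returns to f after 6 steps, so f lies in a 6-cycle (b h d f e g).
Since the cycle has length 6, φ^49 acts on it the same as φ^1 (49 mod 6 = 1).
Stepping 1 place around the cycle: f → e.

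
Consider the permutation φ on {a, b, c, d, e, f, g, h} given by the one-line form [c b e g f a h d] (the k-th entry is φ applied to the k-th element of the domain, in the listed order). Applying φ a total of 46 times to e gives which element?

Tracing e → f → … returns to e after 4 steps, so e lies in a 4-cycle (a c e f).
Powers repeat with period 4 on this cycle, and 46 mod 4 = 2, so φ^46(e) = φ^2(e).
Stepping 2 places around the cycle: e → f → a.

a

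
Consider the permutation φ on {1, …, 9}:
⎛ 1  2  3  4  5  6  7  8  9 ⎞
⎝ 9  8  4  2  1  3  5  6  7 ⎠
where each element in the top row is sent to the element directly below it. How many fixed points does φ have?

0

No element satisfies φ(x) = x, so there are 0 fixed points.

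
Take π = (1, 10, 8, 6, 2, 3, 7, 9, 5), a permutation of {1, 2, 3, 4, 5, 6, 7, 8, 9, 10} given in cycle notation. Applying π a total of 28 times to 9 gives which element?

5

9 lies in the 9-cycle (1, 10, 8, 6, 2, 3, 7, 9, 5).
Powers repeat with period 9 on this cycle, and 28 mod 9 = 1, so π^28(9) = π^1(9).
Advancing 1 step from 9: 9 → 5.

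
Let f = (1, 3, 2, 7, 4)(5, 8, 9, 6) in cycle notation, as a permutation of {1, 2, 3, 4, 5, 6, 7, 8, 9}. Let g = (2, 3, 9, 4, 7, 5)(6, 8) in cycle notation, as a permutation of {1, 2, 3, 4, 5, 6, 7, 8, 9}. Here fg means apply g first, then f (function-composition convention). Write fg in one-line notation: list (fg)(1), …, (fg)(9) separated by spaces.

3 2 6 4 7 9 8 5 1

(fg)(x) = f(g(x)). Computing each image: f(g(1)) = f(1) = 3, f(g(2)) = f(3) = 2, f(g(3)) = f(9) = 6, f(g(4)) = f(7) = 4, f(g(5)) = f(2) = 7, f(g(6)) = f(8) = 9, f(g(7)) = f(5) = 8, f(g(8)) = f(6) = 5, f(g(9)) = f(4) = 1.
Hence fg = [3 2 6 4 7 9 8 5 1].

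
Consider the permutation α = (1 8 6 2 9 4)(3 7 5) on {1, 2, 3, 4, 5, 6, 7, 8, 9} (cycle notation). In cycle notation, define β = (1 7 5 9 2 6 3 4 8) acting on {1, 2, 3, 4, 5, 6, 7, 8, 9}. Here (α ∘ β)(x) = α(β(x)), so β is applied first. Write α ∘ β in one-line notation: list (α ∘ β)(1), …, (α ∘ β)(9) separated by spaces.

Chase each element through β then α: 1 → 7 → 5; 2 → 6 → 2; 3 → 4 → 1; 4 → 8 → 6; 5 → 9 → 4; 6 → 3 → 7; 7 → 5 → 3; 8 → 1 → 8; 9 → 2 → 9.
So α ∘ β in one-line form is 5 2 1 6 4 7 3 8 9.

5 2 1 6 4 7 3 8 9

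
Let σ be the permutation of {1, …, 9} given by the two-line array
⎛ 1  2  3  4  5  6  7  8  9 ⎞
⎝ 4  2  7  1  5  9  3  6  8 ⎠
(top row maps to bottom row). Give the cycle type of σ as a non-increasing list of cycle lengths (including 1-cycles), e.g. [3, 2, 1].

The disjoint cycles are (1, 4)(2)(3, 7)(5)(6, 9, 8), with lengths 3, 2, 2, 1, 1 in non-increasing order.

[3, 2, 2, 1, 1]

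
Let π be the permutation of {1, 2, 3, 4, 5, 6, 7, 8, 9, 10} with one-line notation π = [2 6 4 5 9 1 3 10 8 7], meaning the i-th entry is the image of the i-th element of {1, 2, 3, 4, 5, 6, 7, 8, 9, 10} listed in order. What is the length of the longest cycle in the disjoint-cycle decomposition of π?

Decomposing into disjoint cycles gives (1, 2, 6)(3, 4, 5, 9, 8, 10, 7); the longest has length 7.

7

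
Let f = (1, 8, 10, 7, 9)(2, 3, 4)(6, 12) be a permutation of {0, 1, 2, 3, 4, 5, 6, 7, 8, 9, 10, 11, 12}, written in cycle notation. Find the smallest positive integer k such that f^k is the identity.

The disjoint cycles have lengths 5, 3, 2, 1, 1, 1.
Since disjoint cycles commute, ord(f) = lcm(5, 3, 2) = 30.

30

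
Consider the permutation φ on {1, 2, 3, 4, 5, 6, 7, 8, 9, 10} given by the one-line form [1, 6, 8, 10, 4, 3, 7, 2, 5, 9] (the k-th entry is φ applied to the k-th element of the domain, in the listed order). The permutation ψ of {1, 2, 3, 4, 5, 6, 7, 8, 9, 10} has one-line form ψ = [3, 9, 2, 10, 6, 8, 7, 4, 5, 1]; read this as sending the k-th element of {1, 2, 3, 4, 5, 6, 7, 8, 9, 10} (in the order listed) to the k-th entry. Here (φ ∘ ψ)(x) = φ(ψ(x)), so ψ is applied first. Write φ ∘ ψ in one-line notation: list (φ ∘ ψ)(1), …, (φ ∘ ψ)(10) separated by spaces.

(φ ∘ ψ)(x) = φ(ψ(x)). Computing each image: φ(ψ(1)) = φ(3) = 8, φ(ψ(2)) = φ(9) = 5, φ(ψ(3)) = φ(2) = 6, φ(ψ(4)) = φ(10) = 9, φ(ψ(5)) = φ(6) = 3, φ(ψ(6)) = φ(8) = 2, φ(ψ(7)) = φ(7) = 7, φ(ψ(8)) = φ(4) = 10, φ(ψ(9)) = φ(5) = 4, φ(ψ(10)) = φ(1) = 1.
Hence φ ∘ ψ = [8 5 6 9 3 2 7 10 4 1].

8 5 6 9 3 2 7 10 4 1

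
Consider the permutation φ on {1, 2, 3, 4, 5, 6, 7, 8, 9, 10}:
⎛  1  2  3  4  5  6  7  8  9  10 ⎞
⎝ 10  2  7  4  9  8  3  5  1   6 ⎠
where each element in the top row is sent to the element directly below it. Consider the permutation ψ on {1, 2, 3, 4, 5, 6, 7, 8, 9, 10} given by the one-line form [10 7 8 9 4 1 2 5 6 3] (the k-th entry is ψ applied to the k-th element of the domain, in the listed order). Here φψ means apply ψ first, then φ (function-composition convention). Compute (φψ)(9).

8

(φψ)(9) = φ(ψ(9)). ψ(9) = 6, then φ(6) = 8. So (φψ)(9) = 8.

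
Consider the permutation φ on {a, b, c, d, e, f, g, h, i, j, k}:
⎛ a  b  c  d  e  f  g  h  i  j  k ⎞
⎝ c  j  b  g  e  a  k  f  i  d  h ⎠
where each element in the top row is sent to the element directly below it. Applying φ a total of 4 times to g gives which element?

a

Tracing g → k → … returns to g after 9 steps, so g lies in a 9-cycle (a, c, b, j, d, g, k, h, f).
Stepping 4 places around the cycle: g → k → h → f → a.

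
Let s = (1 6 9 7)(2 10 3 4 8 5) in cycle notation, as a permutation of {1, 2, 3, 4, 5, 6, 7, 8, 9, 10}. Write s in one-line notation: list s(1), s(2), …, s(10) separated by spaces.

Reading each image from the cycles: 1↦6, 2↦10, 3↦4, 4↦8, 5↦2, 6↦9, 7↦1, 8↦5, 9↦7, 10↦3.
Listing these in domain order gives 6 10 4 8 2 9 1 5 7 3.

6 10 4 8 2 9 1 5 7 3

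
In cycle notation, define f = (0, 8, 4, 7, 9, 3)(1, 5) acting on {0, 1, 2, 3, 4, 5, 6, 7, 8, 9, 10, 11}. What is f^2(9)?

0

9 lies in the 6-cycle (0, 8, 4, 7, 9, 3).
Stepping 2 places around the cycle: 9 → 3 → 0.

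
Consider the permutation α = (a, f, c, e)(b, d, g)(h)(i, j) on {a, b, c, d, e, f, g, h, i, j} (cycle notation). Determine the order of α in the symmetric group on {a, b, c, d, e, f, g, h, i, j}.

12

The disjoint cycles have lengths 4, 3, 2, 1.
The order of α is the least common multiple of its cycle lengths: lcm(4, 3, 2) = 12.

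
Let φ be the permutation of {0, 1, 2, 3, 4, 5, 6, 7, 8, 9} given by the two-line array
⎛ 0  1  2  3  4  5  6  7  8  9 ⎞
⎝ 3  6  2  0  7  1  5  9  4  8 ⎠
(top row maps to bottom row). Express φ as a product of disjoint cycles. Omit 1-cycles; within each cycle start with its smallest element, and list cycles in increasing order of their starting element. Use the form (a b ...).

(0 3)(1 6 5)(4 7 9 8)

Start at 0 and follow images: 0 → 3 → 0, giving the cycle (0 3).
Repeating from the next unused element and collecting all non-trivial cycles gives (0 3)(1 6 5)(4 7 9 8).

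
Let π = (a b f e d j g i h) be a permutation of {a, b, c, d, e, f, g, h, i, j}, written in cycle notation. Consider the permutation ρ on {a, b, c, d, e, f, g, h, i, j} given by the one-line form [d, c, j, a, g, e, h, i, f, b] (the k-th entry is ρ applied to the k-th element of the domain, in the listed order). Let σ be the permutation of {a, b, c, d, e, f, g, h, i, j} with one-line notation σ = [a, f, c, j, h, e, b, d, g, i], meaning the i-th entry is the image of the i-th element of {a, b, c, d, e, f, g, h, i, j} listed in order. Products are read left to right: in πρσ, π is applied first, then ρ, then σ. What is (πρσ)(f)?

b

(πρσ)(f) = σ(ρ(π(f))). π(f) = e, then ρ(e) = g, then σ(g) = b, so the result is b.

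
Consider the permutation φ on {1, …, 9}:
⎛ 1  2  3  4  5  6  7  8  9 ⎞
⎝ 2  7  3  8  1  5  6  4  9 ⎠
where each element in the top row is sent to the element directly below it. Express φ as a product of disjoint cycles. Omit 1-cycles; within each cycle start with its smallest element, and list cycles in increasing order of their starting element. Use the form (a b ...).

From 1: 1 → 2 → 7 → 6 → 5 → 1, closing the cycle (1 2 7 6 5).
Continuing from each remaining unvisited element yields (1 2 7 6 5)(4 8).

(1 2 7 6 5)(4 8)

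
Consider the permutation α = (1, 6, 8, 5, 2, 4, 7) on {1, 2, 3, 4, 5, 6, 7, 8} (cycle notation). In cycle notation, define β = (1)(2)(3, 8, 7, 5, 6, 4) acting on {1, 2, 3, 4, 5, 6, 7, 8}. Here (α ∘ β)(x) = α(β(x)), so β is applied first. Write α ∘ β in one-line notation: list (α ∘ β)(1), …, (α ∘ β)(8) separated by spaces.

6 4 5 3 8 7 2 1

(α ∘ β)(x) = α(β(x)). Computing each image: α(β(1)) = α(1) = 6, α(β(2)) = α(2) = 4, α(β(3)) = α(8) = 5, α(β(4)) = α(3) = 3, α(β(5)) = α(6) = 8, α(β(6)) = α(4) = 7, α(β(7)) = α(5) = 2, α(β(8)) = α(7) = 1.
Hence α ∘ β = [6 4 5 3 8 7 2 1].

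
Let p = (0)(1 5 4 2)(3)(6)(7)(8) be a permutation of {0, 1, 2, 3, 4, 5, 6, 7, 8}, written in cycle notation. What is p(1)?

Within (1 5 4 2), 1 ↦ 5.

5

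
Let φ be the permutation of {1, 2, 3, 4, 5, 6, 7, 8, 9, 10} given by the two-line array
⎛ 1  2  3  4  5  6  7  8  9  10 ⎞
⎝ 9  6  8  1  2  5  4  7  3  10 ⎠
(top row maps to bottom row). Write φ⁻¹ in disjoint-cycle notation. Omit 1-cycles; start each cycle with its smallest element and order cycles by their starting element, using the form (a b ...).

(1 4 7 8 3 9)(2 5 6)

The cycle decomposition of φ is (1 9 3 8 7 4)(2 6 5).
The inverse reverses every cycle; in canonical form, φ⁻¹ = (1 4 7 8 3 9)(2 5 6).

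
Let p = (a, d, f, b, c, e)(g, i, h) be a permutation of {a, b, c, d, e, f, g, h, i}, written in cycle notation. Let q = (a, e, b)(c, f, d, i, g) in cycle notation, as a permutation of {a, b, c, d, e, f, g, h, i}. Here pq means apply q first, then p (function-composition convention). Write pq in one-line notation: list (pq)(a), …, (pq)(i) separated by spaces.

a d b h c f e g i

(pq)(x) = p(q(x)). Computing each image: p(q(a)) = p(e) = a, p(q(b)) = p(a) = d, p(q(c)) = p(f) = b, p(q(d)) = p(i) = h, p(q(e)) = p(b) = c, p(q(f)) = p(d) = f, p(q(g)) = p(c) = e, p(q(h)) = p(h) = g, p(q(i)) = p(g) = i.
Hence pq = [a d b h c f e g i].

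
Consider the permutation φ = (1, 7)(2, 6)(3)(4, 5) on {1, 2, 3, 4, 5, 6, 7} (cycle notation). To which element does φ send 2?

Within (2, 6), 2 ↦ 6.

6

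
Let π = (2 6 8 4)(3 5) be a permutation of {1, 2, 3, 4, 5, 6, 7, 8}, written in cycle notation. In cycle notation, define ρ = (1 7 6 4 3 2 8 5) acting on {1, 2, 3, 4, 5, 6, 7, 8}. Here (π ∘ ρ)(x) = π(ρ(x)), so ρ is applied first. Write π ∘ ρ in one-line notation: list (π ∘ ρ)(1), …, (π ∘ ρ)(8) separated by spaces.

7 4 6 5 1 2 8 3

Chase each element through ρ then π: 1 → 7 → 7; 2 → 8 → 4; 3 → 2 → 6; 4 → 3 → 5; 5 → 1 → 1; 6 → 4 → 2; 7 → 6 → 8; 8 → 5 → 3.
So π ∘ ρ in one-line form is 7 4 6 5 1 2 8 3.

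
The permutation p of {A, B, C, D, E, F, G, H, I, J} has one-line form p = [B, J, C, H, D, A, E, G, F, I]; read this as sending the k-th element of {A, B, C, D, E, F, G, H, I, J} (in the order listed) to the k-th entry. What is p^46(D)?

G

Tracing D → H → … returns to D after 4 steps, so D lies in a 4-cycle (D, H, G, E).
On a 4-cycle, p^4 is the identity, so p^46 = p^2 there (46 ≡ 2 mod 4).
Advancing 2 steps from D: D → H → G.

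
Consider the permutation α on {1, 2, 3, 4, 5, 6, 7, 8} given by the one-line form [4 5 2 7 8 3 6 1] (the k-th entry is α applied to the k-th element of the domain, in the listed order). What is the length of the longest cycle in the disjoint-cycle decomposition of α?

8

Decomposing into disjoint cycles gives (1 4 7 6 3 2 5 8); the longest has length 8.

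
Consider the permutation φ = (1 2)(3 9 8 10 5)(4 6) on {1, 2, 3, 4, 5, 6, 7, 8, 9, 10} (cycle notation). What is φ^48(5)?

8

5 lies in the 5-cycle (3 9 8 10 5).
On a 5-cycle, φ^5 is the identity, so φ^48 = φ^3 there (48 ≡ 3 mod 5).
Stepping 3 places around the cycle: 5 → 3 → 9 → 8.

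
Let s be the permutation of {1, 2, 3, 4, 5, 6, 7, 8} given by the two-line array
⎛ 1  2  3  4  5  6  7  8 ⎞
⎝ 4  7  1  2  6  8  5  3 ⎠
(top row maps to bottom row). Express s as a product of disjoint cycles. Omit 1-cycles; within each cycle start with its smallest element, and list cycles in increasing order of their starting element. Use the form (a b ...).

Iterating s from 1 gives 1 → 4 → 2 → 7 → 5 → 6 → 8 → 3 → 1; that is the 8-cycle (1 4 2 7 5 6 8 3).
Repeating from the next unused element and collecting all non-trivial cycles gives (1 4 2 7 5 6 8 3).

(1 4 2 7 5 6 8 3)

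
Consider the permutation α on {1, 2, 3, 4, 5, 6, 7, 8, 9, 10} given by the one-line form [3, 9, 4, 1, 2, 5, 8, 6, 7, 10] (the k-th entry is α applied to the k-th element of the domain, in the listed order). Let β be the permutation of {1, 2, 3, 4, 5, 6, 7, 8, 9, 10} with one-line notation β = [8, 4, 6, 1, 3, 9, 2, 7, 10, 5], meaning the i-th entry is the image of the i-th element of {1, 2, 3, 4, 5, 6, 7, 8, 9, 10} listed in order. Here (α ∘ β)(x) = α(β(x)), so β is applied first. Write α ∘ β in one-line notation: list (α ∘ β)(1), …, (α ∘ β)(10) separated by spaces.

(α ∘ β)(x) = α(β(x)). Computing each image: α(β(1)) = α(8) = 6, α(β(2)) = α(4) = 1, α(β(3)) = α(6) = 5, α(β(4)) = α(1) = 3, α(β(5)) = α(3) = 4, α(β(6)) = α(9) = 7, α(β(7)) = α(2) = 9, α(β(8)) = α(7) = 8, α(β(9)) = α(10) = 10, α(β(10)) = α(5) = 2.
Hence α ∘ β = [6 1 5 3 4 7 9 8 10 2].

6 1 5 3 4 7 9 8 10 2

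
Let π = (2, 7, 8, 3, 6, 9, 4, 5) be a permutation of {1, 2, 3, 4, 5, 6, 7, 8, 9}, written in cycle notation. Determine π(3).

Within (2, 7, 8, 3, 6, 9, 4, 5), 3 ↦ 6.

6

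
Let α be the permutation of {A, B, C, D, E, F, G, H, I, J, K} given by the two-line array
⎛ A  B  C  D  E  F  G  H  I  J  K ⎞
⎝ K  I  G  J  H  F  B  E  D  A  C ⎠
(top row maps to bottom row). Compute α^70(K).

Tracing K → C → … returns to K after 8 steps, so K lies in an 8-cycle (A, K, C, G, B, I, D, J).
Since the cycle has length 8, α^70 acts on it the same as α^6 (70 mod 8 = 6).
Advancing 6 steps from K: K → C → G → B → I → D → J.

J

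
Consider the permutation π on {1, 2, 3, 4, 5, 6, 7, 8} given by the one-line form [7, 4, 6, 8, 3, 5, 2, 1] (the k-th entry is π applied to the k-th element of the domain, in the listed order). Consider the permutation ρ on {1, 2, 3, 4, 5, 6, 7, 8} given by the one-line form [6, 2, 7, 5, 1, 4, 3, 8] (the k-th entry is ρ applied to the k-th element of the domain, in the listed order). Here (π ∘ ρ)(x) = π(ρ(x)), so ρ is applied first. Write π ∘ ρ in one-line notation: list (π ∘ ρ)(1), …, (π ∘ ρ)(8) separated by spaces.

For each element, apply ρ then π: 1 → 6 → 5; 2 → 2 → 4; 3 → 7 → 2; 4 → 5 → 3; 5 → 1 → 7; 6 → 4 → 8; 7 → 3 → 6; 8 → 8 → 1.
Collecting the images, π ∘ ρ = [5 4 2 3 7 8 6 1].

5 4 2 3 7 8 6 1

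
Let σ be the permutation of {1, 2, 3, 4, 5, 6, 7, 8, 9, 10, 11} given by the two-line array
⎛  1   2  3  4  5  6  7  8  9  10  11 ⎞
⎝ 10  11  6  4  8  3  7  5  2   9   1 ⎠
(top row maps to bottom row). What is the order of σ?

Writing σ as disjoint cycles, the cycle lengths are 5, 2, 2, 1, 1.
The order of σ is the least common multiple of its cycle lengths: lcm(5, 2, 2) = 10.

10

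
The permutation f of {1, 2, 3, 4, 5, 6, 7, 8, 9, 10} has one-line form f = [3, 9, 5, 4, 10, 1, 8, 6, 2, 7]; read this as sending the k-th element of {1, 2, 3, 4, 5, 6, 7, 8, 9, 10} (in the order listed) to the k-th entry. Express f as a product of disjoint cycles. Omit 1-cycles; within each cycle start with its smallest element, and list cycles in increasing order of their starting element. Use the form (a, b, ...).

(1, 3, 5, 10, 7, 8, 6)(2, 9)

Iterating f from 1 gives 1 → 3 → 5 → 10 → 7 → 8 → 6 → 1; that is the 7-cycle (1, 3, 5, 10, 7, 8, 6).
Continuing from each remaining unvisited element yields (1, 3, 5, 10, 7, 8, 6)(2, 9).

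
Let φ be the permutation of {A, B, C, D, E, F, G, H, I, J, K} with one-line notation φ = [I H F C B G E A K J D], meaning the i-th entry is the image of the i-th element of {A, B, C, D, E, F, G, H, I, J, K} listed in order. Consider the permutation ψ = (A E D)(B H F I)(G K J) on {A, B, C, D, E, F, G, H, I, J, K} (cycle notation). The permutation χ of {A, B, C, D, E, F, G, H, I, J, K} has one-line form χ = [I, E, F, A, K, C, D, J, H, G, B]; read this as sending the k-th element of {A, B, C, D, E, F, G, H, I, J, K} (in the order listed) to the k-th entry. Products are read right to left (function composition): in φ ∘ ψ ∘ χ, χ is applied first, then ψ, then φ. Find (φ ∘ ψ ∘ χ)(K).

A

Apply the permutations in order: χ(K) = B, then ψ(B) = H, then φ(H) = A. So (φ ∘ ψ ∘ χ)(K) = A.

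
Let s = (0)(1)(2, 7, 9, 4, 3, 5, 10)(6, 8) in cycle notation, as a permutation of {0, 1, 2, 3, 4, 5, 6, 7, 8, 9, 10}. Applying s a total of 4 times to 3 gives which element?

7

3 lies in the 7-cycle (2, 7, 9, 4, 3, 5, 10).
Advancing 4 steps from 3: 3 → 5 → 10 → 2 → 7.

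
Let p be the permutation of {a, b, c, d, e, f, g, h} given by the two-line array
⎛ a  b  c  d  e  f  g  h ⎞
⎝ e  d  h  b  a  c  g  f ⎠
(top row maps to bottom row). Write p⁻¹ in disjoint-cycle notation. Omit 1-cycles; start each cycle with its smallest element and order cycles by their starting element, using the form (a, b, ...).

First write p in disjoint cycles: (a, e)(b, d)(c, h, f).
The inverse reverses every cycle; in canonical form, p⁻¹ = (a, e)(b, d)(c, f, h).

(a, e)(b, d)(c, f, h)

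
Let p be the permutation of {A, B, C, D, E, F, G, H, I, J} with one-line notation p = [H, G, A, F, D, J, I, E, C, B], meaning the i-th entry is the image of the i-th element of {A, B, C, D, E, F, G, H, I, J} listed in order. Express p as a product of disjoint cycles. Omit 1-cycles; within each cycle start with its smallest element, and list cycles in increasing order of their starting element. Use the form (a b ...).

(A H E D F J B G I C)

Start at A and follow images: A → H → E → D → F → J → B → G → I → C → A, giving the cycle (A H E D F J B G I C).
Continuing from each remaining unvisited element yields (A H E D F J B G I C).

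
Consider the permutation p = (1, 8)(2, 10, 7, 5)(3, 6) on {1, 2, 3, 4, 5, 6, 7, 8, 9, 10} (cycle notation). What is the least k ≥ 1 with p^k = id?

The cycle type of p is (4, 2, 2, 1, 1).
Since disjoint cycles commute, ord(p) = lcm(4, 2, 2) = 4.

4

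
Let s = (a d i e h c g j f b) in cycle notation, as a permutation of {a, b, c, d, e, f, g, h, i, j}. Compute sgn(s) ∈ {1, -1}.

-1

The cycle lengths are 10.
A cycle is odd iff its length is even; s has 1 even-length cycle, so sgn(s) = (−1)^1 and s is odd.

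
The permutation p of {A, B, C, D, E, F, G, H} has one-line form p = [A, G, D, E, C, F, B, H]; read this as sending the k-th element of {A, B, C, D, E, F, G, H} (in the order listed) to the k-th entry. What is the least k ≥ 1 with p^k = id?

6

Writing p as disjoint cycles, the cycle lengths are 3, 2, 1, 1, 1.
The order is lcm(3, 2) = 6.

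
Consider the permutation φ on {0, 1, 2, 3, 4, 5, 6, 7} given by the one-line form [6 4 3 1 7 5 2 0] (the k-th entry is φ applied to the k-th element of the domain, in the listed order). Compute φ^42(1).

Tracing 1 → 4 → … returns to 1 after 7 steps, so 1 lies in a 7-cycle (0, 6, 2, 3, 1, 4, 7).
Since the cycle has length 7, φ^42 acts on it the same as φ^0 (42 mod 7 = 0).
So φ^42(1) = 1.

1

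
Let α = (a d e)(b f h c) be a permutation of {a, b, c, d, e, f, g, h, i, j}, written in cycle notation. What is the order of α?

12

The cycle type of α is (4, 3, 1, 1, 1).
The order of α is the least common multiple of its cycle lengths: lcm(4, 3) = 12.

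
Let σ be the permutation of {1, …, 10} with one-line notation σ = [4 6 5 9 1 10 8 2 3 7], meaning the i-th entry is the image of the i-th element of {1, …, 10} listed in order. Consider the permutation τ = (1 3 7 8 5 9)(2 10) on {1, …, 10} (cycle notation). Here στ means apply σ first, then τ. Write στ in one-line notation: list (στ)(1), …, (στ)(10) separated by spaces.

4 6 9 1 3 2 5 10 7 8

Chase each element through σ then τ: 1 → 4 → 4; 2 → 6 → 6; 3 → 5 → 9; 4 → 9 → 1; 5 → 1 → 3; 6 → 10 → 2; 7 → 8 → 5; 8 → 2 → 10; 9 → 3 → 7; 10 → 7 → 8.
So στ in one-line form is 4 6 9 1 3 2 5 10 7 8.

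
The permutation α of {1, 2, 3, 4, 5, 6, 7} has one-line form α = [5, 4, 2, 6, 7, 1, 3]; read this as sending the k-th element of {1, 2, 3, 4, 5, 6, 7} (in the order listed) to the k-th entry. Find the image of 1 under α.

1 is element number 1 of the domain, and entry number 1 of the one-line form is 5, so α(1) = 5.

5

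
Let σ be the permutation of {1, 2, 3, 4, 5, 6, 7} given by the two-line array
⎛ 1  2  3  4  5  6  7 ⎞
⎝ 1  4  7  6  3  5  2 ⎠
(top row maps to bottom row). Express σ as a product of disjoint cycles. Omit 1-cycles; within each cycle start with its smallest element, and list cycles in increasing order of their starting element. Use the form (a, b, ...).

(2, 4, 6, 5, 3, 7)

Start at 2 and follow images: 2 → 4 → 6 → 5 → 3 → 7 → 2, giving the cycle (2, 4, 6, 5, 3, 7).
Continuing from each remaining unvisited element yields (2, 4, 6, 5, 3, 7).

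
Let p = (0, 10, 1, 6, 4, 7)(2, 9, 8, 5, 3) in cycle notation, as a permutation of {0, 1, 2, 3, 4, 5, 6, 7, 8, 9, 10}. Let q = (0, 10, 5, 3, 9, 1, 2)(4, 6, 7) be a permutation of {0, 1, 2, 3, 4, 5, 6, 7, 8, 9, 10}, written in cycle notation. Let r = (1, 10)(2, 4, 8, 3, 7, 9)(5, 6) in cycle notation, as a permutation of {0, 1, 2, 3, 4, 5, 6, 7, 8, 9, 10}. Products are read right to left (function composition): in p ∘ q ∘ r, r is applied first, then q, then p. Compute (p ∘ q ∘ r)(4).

Chase 4: r(4) = 8; q(8) = 8; p(8) = 5. Hence (p ∘ q ∘ r)(4) = 5.

5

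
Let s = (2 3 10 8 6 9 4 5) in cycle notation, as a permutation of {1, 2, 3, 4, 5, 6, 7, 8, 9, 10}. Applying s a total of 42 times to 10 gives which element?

10 lies in the 8-cycle (2 3 10 8 6 9 4 5).
Since the cycle has length 8, s^42 acts on it the same as s^2 (42 mod 8 = 2).
Stepping 2 places around the cycle: 10 → 8 → 6.

6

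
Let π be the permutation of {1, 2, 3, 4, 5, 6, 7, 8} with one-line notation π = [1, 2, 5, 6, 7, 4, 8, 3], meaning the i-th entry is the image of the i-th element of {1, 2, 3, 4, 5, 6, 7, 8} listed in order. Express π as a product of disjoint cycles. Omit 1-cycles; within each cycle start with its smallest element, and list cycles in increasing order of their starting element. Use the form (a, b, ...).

From 3: 3 → 5 → 7 → 8 → 3, closing the cycle (3, 5, 7, 8).
Continuing from each remaining unvisited element yields (3, 5, 7, 8)(4, 6).

(3, 5, 7, 8)(4, 6)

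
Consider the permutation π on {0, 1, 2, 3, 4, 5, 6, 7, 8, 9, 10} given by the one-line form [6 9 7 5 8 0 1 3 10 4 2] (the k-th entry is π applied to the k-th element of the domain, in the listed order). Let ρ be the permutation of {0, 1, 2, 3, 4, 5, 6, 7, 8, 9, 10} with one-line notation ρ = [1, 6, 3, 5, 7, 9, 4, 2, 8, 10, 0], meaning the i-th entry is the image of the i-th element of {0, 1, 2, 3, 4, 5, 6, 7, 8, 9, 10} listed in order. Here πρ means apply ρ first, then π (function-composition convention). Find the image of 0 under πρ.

9

(πρ)(0) = π(ρ(0)). ρ(0) = 1, then π(1) = 9. So (πρ)(0) = 9.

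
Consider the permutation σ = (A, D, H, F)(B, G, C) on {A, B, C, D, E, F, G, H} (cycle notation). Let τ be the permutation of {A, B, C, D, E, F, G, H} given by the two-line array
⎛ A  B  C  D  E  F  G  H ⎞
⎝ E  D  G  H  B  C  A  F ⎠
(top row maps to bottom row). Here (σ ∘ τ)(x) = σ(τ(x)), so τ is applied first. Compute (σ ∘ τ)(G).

D

First apply τ: τ(G) = A, then σ(A) = D. Thus (σ ∘ τ)(G) = D.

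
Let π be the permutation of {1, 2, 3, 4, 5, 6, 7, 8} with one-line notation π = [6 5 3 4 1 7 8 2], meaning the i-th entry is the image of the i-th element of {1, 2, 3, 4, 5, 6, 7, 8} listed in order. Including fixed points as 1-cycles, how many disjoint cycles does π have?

3

The cycle decomposition is (1, 6, 7, 8, 2, 5)(3)(4), which has 3 cycles (counting 1-cycles).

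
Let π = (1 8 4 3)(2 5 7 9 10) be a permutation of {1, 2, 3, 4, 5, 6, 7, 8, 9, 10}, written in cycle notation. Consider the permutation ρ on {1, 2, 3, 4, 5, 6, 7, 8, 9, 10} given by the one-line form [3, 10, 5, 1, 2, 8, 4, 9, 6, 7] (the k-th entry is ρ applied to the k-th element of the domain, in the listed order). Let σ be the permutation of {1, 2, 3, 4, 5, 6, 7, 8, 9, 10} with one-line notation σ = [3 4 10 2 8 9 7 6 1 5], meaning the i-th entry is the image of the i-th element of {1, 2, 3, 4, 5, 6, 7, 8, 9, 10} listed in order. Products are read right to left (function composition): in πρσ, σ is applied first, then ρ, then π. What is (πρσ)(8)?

(πρσ)(8) = π(ρ(σ(8))). σ(8) = 6, then ρ(6) = 8, then π(8) = 4, so the result is 4.

4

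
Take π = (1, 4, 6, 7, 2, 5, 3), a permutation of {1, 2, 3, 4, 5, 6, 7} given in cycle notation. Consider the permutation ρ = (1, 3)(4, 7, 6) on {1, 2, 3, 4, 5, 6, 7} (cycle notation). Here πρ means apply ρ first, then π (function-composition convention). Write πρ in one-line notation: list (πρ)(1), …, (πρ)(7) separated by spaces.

For each element, apply ρ then π: 1 → 3 → 1; 2 → 2 → 5; 3 → 1 → 4; 4 → 7 → 2; 5 → 5 → 3; 6 → 4 → 6; 7 → 6 → 7.
Collecting the images, πρ = [1 5 4 2 3 6 7].

1 5 4 2 3 6 7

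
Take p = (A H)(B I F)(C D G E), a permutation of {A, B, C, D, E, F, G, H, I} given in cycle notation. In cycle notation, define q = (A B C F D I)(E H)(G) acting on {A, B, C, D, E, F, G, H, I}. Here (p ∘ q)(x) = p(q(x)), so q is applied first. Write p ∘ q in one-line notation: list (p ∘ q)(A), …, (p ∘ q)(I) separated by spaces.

(p ∘ q)(x) = p(q(x)). Computing each image: p(q(A)) = p(B) = I, p(q(B)) = p(C) = D, p(q(C)) = p(F) = B, p(q(D)) = p(I) = F, p(q(E)) = p(H) = A, p(q(F)) = p(D) = G, p(q(G)) = p(G) = E, p(q(H)) = p(E) = C, p(q(I)) = p(A) = H.
Hence p ∘ q = [I D B F A G E C H].

I D B F A G E C H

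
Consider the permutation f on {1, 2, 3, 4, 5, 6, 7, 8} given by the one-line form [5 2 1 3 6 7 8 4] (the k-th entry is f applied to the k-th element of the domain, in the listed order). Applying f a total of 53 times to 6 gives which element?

Tracing 6 → 7 → … returns to 6 after 7 steps, so 6 lies in a 7-cycle (1, 5, 6, 7, 8, 4, 3).
On a 7-cycle, f^7 is the identity, so f^53 = f^4 there (53 ≡ 4 mod 7).
Stepping 4 places around the cycle: 6 → 7 → 8 → 4 → 3.

3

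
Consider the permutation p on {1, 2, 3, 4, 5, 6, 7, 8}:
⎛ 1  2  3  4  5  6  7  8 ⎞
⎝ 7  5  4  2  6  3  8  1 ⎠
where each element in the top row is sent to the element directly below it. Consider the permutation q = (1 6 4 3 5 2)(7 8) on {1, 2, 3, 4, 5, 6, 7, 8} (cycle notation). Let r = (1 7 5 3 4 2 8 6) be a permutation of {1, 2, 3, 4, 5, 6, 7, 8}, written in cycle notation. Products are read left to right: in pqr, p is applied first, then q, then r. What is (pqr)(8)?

Apply the permutations in order: p(8) = 1, then q(1) = 6, then r(6) = 1. So (pqr)(8) = 1.

1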